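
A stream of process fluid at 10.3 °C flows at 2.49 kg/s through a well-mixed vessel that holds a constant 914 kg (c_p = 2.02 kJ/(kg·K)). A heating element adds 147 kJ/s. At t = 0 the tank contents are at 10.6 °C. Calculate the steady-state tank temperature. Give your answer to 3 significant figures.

39.5 °C

M c_p dT/dt = ṁ c_p (T_in − T) + Q̇.
At steady state dT/dt = 0 ⇒ T_ss = T_in + Q̇/(ṁ c_p) = 10.3 + 147/(2.49·2.02) = 39.526 °C.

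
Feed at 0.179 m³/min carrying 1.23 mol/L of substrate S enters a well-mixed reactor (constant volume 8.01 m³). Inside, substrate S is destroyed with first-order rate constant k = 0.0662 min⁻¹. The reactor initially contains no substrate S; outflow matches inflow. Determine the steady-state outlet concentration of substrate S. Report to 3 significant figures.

V dC/dt = Q(C_in − C) − k V C.
At steady state: 0 = Q C_in − (Q + kV) C_ss, so C_ss = Q C_in/(Q + kV).
C_ss = 0.179·1.23/(0.179 + 0.0662·8.01) = 0.22017/0.70926 = 0.31042 mol/L.

0.310 mol/L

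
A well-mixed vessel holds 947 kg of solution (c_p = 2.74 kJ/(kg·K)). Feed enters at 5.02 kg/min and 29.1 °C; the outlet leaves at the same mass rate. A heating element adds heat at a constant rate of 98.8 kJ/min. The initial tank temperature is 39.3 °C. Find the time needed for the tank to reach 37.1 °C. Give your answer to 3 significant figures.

246 min

M c_p dT/dt = ṁ c_p (T_in − T) + Q̇.
τ = M/ṁ = 188.65 min; T_ss = T_in + Q̇/(ṁ c_p) = 36.283 °C.
T(t) = T_ss + (T₀ − T_ss) e^(−t/τ). Set T = 37.1:
e^(−t/τ) = (37.1 − 36.283)/(39.3 − 36.283) = 0.27081
t = −188.65 · ln(0.27081) = 246.43 min.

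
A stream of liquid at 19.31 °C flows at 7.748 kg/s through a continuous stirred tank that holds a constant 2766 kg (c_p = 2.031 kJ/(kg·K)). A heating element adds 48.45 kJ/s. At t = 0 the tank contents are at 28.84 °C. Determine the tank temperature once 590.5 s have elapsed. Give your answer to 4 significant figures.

Heat balance on the well-mixed liquid: M c_p dT/dt = ṁ c_p (T_in − T) + 48.45.
τ = M/ṁ = 356.995 s; T_ss = T_in + Q̇/(ṁ c_p) = 19.31 + 48.45/(7.748·2.031) = 22.3889 °C.
Integrating: T(t) = T_ss + (T₀ − T_ss) e^(−t/τ).
T(590.5) = 22.3889 + (6.45111)·e^(−590.5/356.995) = 22.3889 + (6.45111)·0.191267 = 23.6228 °C.

23.62 °C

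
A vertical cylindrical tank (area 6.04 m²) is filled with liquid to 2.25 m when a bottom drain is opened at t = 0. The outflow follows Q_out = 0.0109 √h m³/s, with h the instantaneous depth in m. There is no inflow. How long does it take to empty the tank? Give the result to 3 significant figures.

Accumulation of liquid (constant cross-section A): A dh/dt = −0.0109 √h.
∫ h^(−1/2) dh = −(0.0109/A) ∫ dt, giving 2√h = 2√h₀ − (0.0109/A) t.
Set h = 0: 2√h₀ = (0.0109/A) t_empty ⇒ t_empty = 2A√h₀/0.0109.
t_empty = 2·6.04·√2.25/0.0109 = 12.080·1.5000/0.0109 = 1662.4 s.

1660 s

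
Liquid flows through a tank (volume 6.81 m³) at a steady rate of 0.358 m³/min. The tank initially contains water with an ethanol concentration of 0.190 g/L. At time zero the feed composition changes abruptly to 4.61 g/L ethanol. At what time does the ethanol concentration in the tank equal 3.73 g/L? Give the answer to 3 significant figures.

Species balance: V dC/dt = Q(C_in − C) ⇒ τ = V/Q = 19.022 min.
C(t) = C_in + (C₀ − C_in) e^(−t/τ). Set C = 3.73 and solve for t:
e^(−t/τ) = (C − C_in)/(C₀ − C_in) = (3.73 − 4.61)/(0.190 − 4.61) = 0.19910
t = −τ ln(…) = 19.022 × 1.6140 = 30.702 min.

30.7 min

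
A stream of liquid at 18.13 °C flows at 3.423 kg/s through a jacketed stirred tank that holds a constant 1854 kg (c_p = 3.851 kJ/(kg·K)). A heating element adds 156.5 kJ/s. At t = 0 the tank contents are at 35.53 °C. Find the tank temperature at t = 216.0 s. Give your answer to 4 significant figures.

M c_p dT/dt = ṁ c_p (T_in − T) + Q̇.
Rearrange: dT/dt = (T_ss − T)/τ with τ = M/ṁ = 541.630 s and T_ss = T_in + Q̇/(ṁ c_p) = 30.0023 °C.
Integrating: T(t) = T_ss + (T₀ − T_ss) e^(−t/τ).
T(216.0) = 30.0023 + (5.52773)·e^(−216.0/541.630) = 30.0023 + (5.52773)·0.671128 = 33.7121 °C.

33.71 °C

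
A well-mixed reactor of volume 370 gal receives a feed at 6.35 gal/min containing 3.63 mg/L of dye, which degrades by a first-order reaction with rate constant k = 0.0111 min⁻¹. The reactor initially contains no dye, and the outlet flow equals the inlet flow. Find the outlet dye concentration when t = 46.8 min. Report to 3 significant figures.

Accumulation = in − out − consumed: V dC/dt = Q C_in − Q C − k V C.
dC/dt = (Q/V) C_in − (Q/V + k) C; effective rate a = Q/V + k = 0.017162 + 0.0111 = 0.028262 min⁻¹.
C_ss = Q C_in/(Q + kV) = 2.2043 mg/L; C(t) = C_ss + (C₀ − C_ss) e^(−a t).
C(46.8) = 2.2043 + (-2.2043)·e^(−0.028262·46.8) = 2.2043 + (-2.2043)·0.26642 = 1.6170 mg/L.

1.62 mg/L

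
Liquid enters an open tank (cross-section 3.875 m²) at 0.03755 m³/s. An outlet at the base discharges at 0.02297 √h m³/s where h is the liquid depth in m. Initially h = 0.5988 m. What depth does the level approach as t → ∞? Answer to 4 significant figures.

Unsteady balance on liquid volume: A dh/dt = Q_in − 0.02297 √h. At steady state dh/dt = 0:
Q_in = 0.02297 √h_ss ⇒ √h_ss = 0.03755/0.02297 = 1.63474.
h_ss = 1.63474² = 2.67238 m. (Since h₀ = 0.5988 m < h_ss, the level will rise toward this value.)

2.672 m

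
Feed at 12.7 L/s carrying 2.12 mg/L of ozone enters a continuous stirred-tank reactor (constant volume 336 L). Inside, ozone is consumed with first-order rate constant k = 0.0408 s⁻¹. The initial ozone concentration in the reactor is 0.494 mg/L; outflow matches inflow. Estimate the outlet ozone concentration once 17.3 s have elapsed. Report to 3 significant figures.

0.885 mg/L

Accumulation = in − out − consumed: V dC/dt = Q C_in − Q C − k V C.
dC/dt = (Q/V) C_in − (Q/V + k) C; effective rate a = Q/V + k = 0.037798 + 0.0408 = 0.078598 s⁻¹.
C_ss = Q C_in/(Q + kV) = 1.0195 mg/L; C(t) = C_ss + (C₀ − C_ss) e^(−a t).
C(17.3) = 1.0195 + (-0.52551)·e^(−0.078598·17.3) = 1.0195 + (-0.52551)·0.25673 = 0.88460 mg/L.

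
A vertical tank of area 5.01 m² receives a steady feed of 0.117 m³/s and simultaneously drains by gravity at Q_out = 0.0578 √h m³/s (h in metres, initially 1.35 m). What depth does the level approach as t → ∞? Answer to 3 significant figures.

Level balance: A dh/dt = 0.117 − 0.0578 √h. Setting dh/dt = 0:
Q_in = 0.0578 √h_ss ⇒ √h_ss = 0.117/0.0578 = 2.0242.
h_ss = 2.0242² = 4.0975 m. (Since h₀ = 1.35 m < h_ss, the level will rise toward this value.)

4.10 m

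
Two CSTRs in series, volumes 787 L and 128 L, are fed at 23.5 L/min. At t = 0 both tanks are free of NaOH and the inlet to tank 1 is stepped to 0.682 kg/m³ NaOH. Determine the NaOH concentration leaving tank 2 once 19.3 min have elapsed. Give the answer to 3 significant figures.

0.228 kg/m³

Each tank obeys Vᵢ dCᵢ/dt = Q(Cᵢ₋₁ − Cᵢ), so τᵢ = Vᵢ/Q.
τ₁ = 787/23.5 = 33.489 min; τ₂ = 128/23.5 = 5.4468 min.
Tank 1: C₁ = C_in(1 − e^(−t/τ₁)). Tank 2 (τ₁ ≠ τ₂): C₂ = C_in[1 − (τ₁ e^(−t/τ₁) − τ₂ e^(−t/τ₂))/(τ₁ − τ₂)].
At t = 19.3: e^(−t/τ₁) = 0.56197, e^(−t/τ₂) = 0.028916.
C₂ = 0.682·[1 − (33.489·0.56197 − 5.4468·0.028916)/(28.043)] = 0.682·0.33449 = 0.22812 kg/m³.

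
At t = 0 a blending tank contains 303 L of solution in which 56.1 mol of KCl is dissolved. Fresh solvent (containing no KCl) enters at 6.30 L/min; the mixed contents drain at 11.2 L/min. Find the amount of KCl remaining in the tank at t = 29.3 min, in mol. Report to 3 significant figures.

Let m(t) be the amount of KCl. Volume: V(t) = V₀ + (Q_in − Q_out) t = 303 − 4.9000 t; V(29.3) = 159.43 L.
Solute balance: dm/dt = 0 − Q_out C = −Q_out m/V(t).
dm/m = −Q_out dt/(V₀ − 4.9000 t); integrating gives ln(m/m₀) = −(Q_out/(Q_in−Q_out)) ln(V/V₀).
m = m₀ (V₀/V)^(Q_out/(Q_in−Q_out)) = 56.1 × (303/159.43)^(-2.2857) = 12.928 mol.

12.9 mol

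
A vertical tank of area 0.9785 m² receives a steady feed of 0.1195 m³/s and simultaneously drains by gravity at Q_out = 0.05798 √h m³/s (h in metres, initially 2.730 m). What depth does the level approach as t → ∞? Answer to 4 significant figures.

A dh/dt = Q_in − 0.05798 √h. Steady state requires inflow = outflow:
Q_in = 0.05798 √h_ss ⇒ √h_ss = 0.1195/0.05798 = 2.06106.
h_ss = 2.06106² = 4.24795 m. (Since h₀ = 2.730 m < h_ss, the level will rise toward this value.)

4.248 m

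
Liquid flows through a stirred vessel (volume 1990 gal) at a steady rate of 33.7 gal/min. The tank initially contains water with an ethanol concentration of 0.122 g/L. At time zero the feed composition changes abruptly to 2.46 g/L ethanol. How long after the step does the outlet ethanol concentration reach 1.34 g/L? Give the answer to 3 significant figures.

43.5 min

Species balance: V dC/dt = Q(C_in − C) ⇒ τ = V/Q = 59.050 min.
C(t) = C_in + (C₀ − C_in) e^(−t/τ). Set C = 1.34 and solve for t:
e^(−t/τ) = (C − C_in)/(C₀ − C_in) = (1.34 − 2.46)/(0.122 − 2.46) = 0.47904
t = −τ ln(…) = 59.050 × 0.73597 = 43.459 min.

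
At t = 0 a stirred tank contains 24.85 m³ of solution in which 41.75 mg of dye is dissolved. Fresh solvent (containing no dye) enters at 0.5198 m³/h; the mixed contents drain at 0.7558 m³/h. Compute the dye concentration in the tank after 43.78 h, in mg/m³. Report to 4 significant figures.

0.5143 mg/m³

Total volume: dV/dt = Q_in − Q_out = -0.236000 m³/h, so V(t) = 24.85 − 0.236000 t and V(43.78) = 14.5179 m³.
No dye enters, so dm/dt = −Q_out · (m/V).
Separate: dm/m = −Q_out dt/V(t) ⇒ ln(m/m₀) = −(Q_out/(Q_in−Q_out)) ln(V/V₀).
m = m₀ (V₀/V)^(Q_out/(Q_in−Q_out)) = 41.75 × (24.85/14.5179)^(-3.20254) = 7.46642 mg.
C = m/V = 7.46642/14.5179 = 0.514290 mg/m³.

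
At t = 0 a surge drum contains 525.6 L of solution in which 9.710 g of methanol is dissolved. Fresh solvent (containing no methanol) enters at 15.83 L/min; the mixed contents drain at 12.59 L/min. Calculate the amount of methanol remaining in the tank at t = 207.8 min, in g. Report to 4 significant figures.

Let m(t) be the amount of methanol. Volume: V(t) = V₀ + (Q_in − Q_out) t = 525.6 + 3.24000 t; V(207.8) = 1198.87 L.
No methanol enters, so dm/dt = −Q_out · (m/V).
Separate: dm/m = −Q_out dt/V(t) ⇒ ln(m/m₀) = −(Q_out/(Q_in−Q_out)) ln(V/V₀).
m = m₀ (V₀/V)^(Q_out/(Q_in−Q_out)) = 9.710 × (525.6/1198.87)^(3.88580) = 0.394135 g.

0.3941 g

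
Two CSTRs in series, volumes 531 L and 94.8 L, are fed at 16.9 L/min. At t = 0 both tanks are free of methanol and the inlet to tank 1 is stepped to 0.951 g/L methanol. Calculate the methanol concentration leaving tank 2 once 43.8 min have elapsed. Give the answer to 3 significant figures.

0.664 g/L

Each tank obeys Vᵢ dCᵢ/dt = Q(Cᵢ₋₁ − Cᵢ), so τᵢ = Vᵢ/Q.
τ₁ = 531/16.9 = 31.420 min; τ₂ = 94.8/16.9 = 5.6095 min.
Tank 1: C₁ = C_in(1 − e^(−t/τ₁)). Tank 2 (τ₁ ≠ τ₂): C₂ = C_in[1 − (τ₁ e^(−t/τ₁) − τ₂ e^(−t/τ₂))/(τ₁ − τ₂)].
At t = 43.8: e^(−t/τ₁) = 0.24808, e^(−t/τ₂) = 0.00040638.
C₂ = 0.951·[1 − (31.420·0.24808 − 5.6095·0.00040638)/(25.811)] = 0.951·0.69809 = 0.66389 g/L.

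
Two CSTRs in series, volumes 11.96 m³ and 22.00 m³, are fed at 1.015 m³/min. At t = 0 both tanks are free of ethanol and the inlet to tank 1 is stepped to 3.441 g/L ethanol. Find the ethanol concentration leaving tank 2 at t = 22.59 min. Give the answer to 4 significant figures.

1.385 g/L

Each tank obeys Vᵢ dCᵢ/dt = Q(Cᵢ₋₁ − Cᵢ), so τᵢ = Vᵢ/Q.
τ₁ = 11.96/1.015 = 11.7833 min; τ₂ = 22.00/1.015 = 21.6749 min.
Solving the cascade with C₁(0)=C₂(0)=0 gives C₂(t) = C_in[1 − (τ₁ e^(−t/τ₁) − τ₂ e^(−t/τ₂))/(τ₁ − τ₂)].
At t = 22.59: e^(−t/τ₁) = 0.147029, e^(−t/τ₂) = 0.352671.
C₂ = 3.441·[1 − (11.7833·0.147029 − 21.6749·0.352671)/(-9.89163)] = 3.441·0.402361 = 1.38452 g/L.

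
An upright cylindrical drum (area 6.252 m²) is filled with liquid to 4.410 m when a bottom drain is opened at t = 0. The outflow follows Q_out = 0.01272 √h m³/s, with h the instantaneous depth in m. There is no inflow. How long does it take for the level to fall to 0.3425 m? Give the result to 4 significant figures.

A dh/dt = −Q_out = −0.01272 √h.
This is separable: 2 d(√h)/dt = −0.01272/A, so √h = √h₀ − (0.01272/(2A)) t.
t = 2A(√h₀ − √h)/0.01272 = 2·6.252·(√4.410 − √0.3425)/0.01272
  = 12.5040 × (2.10000 − 0.585235) / 0.01272 = 1489.04 s.

1489 s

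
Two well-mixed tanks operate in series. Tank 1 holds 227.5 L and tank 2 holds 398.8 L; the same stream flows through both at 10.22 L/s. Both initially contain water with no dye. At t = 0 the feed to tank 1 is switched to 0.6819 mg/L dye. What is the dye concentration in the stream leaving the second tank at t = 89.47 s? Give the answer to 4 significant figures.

0.5379 mg/L

Each tank obeys Vᵢ dCᵢ/dt = Q(Cᵢ₋₁ − Cᵢ), so τᵢ = Vᵢ/Q.
τ₁ = 227.5/10.22 = 22.2603 s; τ₂ = 398.8/10.22 = 39.0215 s.
Tank 1: C₁ = C_in(1 − e^(−t/τ₁)). Tank 2 (τ₁ ≠ τ₂): C₂ = C_in[1 − (τ₁ e^(−t/τ₁) − τ₂ e^(−t/τ₂))/(τ₁ − τ₂)].
At t = 89.47: e^(−t/τ₁) = 0.0179661, e^(−t/τ₂) = 0.100980.
C₂ = 0.6819·[1 − (22.2603·0.0179661 − 39.0215·0.100980)/(-16.7613)] = 0.6819·0.788772 = 0.537864 mg/L.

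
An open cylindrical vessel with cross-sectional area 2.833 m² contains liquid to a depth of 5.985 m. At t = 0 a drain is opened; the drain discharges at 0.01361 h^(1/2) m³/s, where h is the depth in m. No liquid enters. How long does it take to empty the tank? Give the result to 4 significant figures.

1018 s

A dh/dt = −Q_out = −0.01361 √h.
This is separable: 2 d(√h)/dt = −0.01361/A, so √h = √h₀ − (0.01361/(2A)) t.
Tank is empty when √h = 0: t_empty = 2A√h₀/0.01361.
t_empty = 2·2.833·√5.985/0.01361 = 5.66600·2.44643/0.01361 = 1018.48 s.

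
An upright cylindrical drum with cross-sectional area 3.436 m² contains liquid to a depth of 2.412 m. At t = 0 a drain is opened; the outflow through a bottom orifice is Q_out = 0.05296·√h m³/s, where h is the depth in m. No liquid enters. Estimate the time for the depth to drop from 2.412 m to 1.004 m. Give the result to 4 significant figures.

71.51 s

A dh/dt = −Q_out = −0.05296 √h.
∫ h^(−1/2) dh = −(0.05296/A) ∫ dt, giving 2√h = 2√h₀ − (0.05296/A) t.
t = 2A(√h₀ − √h)/0.05296 = 2·3.436·(√2.412 − √1.004)/0.05296
  = 6.87200 × (1.55306 − 1.00200) / 0.05296 = 71.5051 s.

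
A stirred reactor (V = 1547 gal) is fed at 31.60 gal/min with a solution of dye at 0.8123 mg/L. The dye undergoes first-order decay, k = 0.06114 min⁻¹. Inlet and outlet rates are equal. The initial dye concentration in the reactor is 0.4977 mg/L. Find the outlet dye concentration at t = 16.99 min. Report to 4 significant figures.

0.2770 mg/L

V dC/dt = Q(C_in − C) − k V C.
This is linear with rate a = Q/V + k = 0.0815666 min⁻¹.
C_ss = Q C_in/(Q + kV) = 0.203423 mg/L; C(t) = C_ss + (C₀ − C_ss) e^(−a t).
C(16.99) = 0.203423 + (0.294277)·e^(−0.0815666·16.99) = 0.203423 + (0.294277)·0.250119 = 0.277028 mg/L.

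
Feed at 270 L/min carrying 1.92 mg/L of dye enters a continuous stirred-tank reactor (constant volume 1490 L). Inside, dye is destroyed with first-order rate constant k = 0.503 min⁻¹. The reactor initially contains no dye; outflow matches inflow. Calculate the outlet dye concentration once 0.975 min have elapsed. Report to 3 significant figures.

0.248 mg/L

V dC/dt = Q(C_in − C) − k V C.
This is linear with rate a = Q/V + k = 0.68421 min⁻¹.
C_ss = Q C_in/(Q + kV) = 0.50850 mg/L; C(t) = C_ss + (C₀ − C_ss) e^(−a t).
C(0.975) = 0.50850 + (-0.50850)·e^(−0.68421·0.975) = 0.50850 + (-0.50850)·0.51319 = 0.24754 mg/L.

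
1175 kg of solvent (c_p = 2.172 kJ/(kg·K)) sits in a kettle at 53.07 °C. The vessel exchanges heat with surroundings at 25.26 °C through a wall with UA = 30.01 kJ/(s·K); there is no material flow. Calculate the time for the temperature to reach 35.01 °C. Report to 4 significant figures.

Lumped-capacitance energy balance: M c_p dT/dt = UA(T_amb − T).
τ = M c_p/UA = 85.0417 s; T_ss = T_amb = 25.2600 °C.
T(t) = T_ss + (T₀ − T_ss)e^(−t/τ); set T = 35.01:
t = −τ ln[(T − T_ss)/(T₀ − T_ss)] = −85.0417 · ln(0.350593) = 89.1346 s.

89.13 s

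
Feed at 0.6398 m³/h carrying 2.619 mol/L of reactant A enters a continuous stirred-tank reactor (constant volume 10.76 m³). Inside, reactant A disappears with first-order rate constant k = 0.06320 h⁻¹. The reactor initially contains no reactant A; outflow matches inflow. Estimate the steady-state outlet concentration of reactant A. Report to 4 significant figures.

Species balance: V dC/dt = Q C_in − Q C − k V C.
At steady state: 0 = Q C_in − (Q + kV) C_ss, so C_ss = Q C_in/(Q + kV).
C_ss = 0.6398·2.619/(0.6398 + 0.06320·10.76) = 1.67564/1.31983 = 1.26958 mol/L.

1.270 mol/L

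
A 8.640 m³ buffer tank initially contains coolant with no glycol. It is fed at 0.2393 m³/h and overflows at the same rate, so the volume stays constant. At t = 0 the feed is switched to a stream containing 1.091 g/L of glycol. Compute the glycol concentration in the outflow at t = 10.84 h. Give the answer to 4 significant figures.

0.2830 g/L

Species balance on the tank: V dC/dt = Q(C_in − C).
So dC/dt = (C_in − C)/τ with τ = V/Q = 8.640/0.2393 = 36.1053 h.
C approaches C_in exponentially: C(t) = C_in + (C₀ − C_in) e^(−t/τ).
C(10.84) = 1.091 + (0 − 1.091)·e^(−10.84/36.1053) = 1.091 + (-1.09100)·0.740646 = 0.282956 g/L.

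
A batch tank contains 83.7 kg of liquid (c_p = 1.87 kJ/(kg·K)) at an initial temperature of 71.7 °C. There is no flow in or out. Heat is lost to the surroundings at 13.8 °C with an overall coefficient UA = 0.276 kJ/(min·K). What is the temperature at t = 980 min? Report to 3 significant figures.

Lumped-capacitance energy balance: M c_p dT/dt = UA(T_amb − T).
dT/dt = (T_ss − T)/τ with T_ss = T_amb = 13.800 °C, τ = M c_p/UA = 83.7·1.87/0.276 = 567.10 min.
T approaches T_ss exponentially: T(t) = T_ss + (T₀ − T_ss) e^(−t/τ).
T(980) = 13.800 + (57.900)·0.17762 = 24.084 °C.

24.1 °C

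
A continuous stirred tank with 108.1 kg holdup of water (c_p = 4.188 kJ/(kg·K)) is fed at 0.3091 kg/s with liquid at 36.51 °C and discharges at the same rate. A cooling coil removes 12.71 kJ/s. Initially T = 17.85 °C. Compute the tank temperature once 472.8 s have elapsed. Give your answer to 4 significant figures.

24.40 °C

Unsteady energy balance on the tank contents: M c_p dT/dt = ṁ c_p (T_in − T) − 12.71.
τ = M/ṁ = 349.725 s; T_ss = T_in − Q̇/(ṁ c_p) = 36.51 − 12.71/(0.3091·4.188) = 26.6916 °C.
T approaches T_ss exponentially: T(t) = T_ss + (T₀ − T_ss) e^(−t/τ).
T(472.8) = 26.6916 + (-8.84162)·e^(−472.8/349.725) = 26.6916 + (-8.84162)·0.258743 = 24.4039 °C.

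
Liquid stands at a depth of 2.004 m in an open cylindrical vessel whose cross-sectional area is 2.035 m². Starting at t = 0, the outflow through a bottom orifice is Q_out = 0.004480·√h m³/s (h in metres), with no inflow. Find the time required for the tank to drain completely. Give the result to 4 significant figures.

With no inflow, A dh/dt = −0.004480 √h.
∫ h^(−1/2) dh = −(0.004480/A) ∫ dt, giving 2√h = 2√h₀ − (0.004480/A) t.
Tank is empty when √h = 0: t_empty = 2A√h₀/0.004480.
t_empty = 2·2.035·√2.004/0.004480 = 4.07000·1.41563/0.004480 = 1286.07 s.

1286 s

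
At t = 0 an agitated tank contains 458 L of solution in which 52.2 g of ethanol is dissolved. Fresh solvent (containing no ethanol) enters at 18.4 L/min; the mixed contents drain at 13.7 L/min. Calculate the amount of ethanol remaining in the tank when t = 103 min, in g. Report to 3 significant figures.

Let m(t) be the amount of ethanol. Volume: V(t) = V₀ + (Q_in − Q_out) t = 458 + 4.7000 t; V(103) = 942.10 L.
Species balance (pure solvent in): dm/dt = −Q_out · m/V(t).
dm/m = −Q_out dt/(V₀ + 4.7000 t); integrating gives ln(m/m₀) = −(Q_out/(Q_in−Q_out)) ln(V/V₀).
m = m₀ (V₀/V)^(Q_out/(Q_in−Q_out)) = 52.2 × (458/942.10)^(2.9149) = 6.3773 g.

6.38 g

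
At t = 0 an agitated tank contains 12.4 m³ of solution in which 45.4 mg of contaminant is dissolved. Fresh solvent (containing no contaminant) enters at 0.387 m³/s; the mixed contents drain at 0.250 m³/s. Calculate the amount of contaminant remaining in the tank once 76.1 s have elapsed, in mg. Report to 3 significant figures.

Total volume: dV/dt = Q_in − Q_out = 0.13700 m³/s, so V(t) = 12.4 + 0.13700 t and V(76.1) = 22.826 m³.
Solute balance: dm/dt = 0 − Q_out C = −Q_out m/V(t).
Separate: dm/m = −Q_out dt/V(t) ⇒ ln(m/m₀) = −(Q_out/(Q_in−Q_out)) ln(V/V₀).
m = m₀ (V₀/V)^(Q_out/(Q_in−Q_out)) = 45.4 × (12.4/22.826)^(1.8248) = 14.910 mg.

14.9 mg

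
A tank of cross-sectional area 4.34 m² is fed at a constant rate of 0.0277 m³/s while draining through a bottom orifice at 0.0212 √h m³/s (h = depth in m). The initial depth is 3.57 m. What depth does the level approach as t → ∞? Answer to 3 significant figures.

1.71 m

Mass balance (ρ constant): A dh/dt = Q_in − 0.0212 √h. At steady state dh/dt = 0:
Q_in = 0.0212 √h_ss ⇒ √h_ss = 0.0277/0.0212 = 1.3066.
h_ss = 1.3066² = 1.7072 m. (Since h₀ = 3.57 m > h_ss, the level will fall toward this value.)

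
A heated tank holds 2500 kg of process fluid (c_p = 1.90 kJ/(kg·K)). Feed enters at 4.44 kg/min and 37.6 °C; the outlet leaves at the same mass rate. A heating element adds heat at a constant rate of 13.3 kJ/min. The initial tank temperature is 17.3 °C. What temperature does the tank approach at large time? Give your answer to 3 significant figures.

39.2 °C

M c_p dT/dt = ṁ c_p (T_in − T) + Q̇.
At steady state dT/dt = 0 ⇒ T_ss = T_in + Q̇/(ṁ c_p) = 37.6 + 13.3/(4.44·1.90) = 39.177 °C.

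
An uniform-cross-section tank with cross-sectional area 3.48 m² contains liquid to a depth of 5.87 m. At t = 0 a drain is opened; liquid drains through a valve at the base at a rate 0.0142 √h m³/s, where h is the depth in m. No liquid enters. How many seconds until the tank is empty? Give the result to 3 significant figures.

With no inflow, A dh/dt = −0.0142 √h.
∫ h^(−1/2) dh = −(0.0142/A) ∫ dt, giving 2√h = 2√h₀ − (0.0142/A) t.
Tank is empty when √h = 0: t_empty = 2A√h₀/0.0142.
t_empty = 2·3.48·√5.87/0.0142 = 6.9600·2.4228/0.0142 = 1187.5 s.

1190 s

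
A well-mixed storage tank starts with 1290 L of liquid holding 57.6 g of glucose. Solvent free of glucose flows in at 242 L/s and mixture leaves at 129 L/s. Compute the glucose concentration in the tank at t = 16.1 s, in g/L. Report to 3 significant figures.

0.00679 g/L

Let m(t) be the amount of glucose. Volume: V(t) = V₀ + (Q_in − Q_out) t = 1290 + 113.00 t; V(16.1) = 3109.3 L.
No glucose enters, so dm/dt = −Q_out · (m/V).
Separate: dm/m = −Q_out dt/V(t) ⇒ ln(m/m₀) = −(Q_out/(Q_in−Q_out)) ln(V/V₀).
m = m₀ (V₀/V)^(Q_out/(Q_in−Q_out)) = 57.6 × (1290/3109.3)^(1.1416) = 21.098 g.
C = m/V = 21.098/3109.3 = 0.0067856 g/L.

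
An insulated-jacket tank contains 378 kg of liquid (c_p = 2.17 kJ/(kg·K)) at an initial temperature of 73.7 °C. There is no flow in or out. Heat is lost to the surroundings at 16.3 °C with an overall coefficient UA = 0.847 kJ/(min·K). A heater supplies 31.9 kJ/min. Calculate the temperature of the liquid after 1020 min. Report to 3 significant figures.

60.8 °C

M c_p dT/dt = −UA(T − T_amb) + Q̇.
dT/dt = (T_ss − T)/τ with T_ss = T_amb + Q̇/UA = 16.3 + 31.9/0.847 = 53.962 °C, τ = M c_p/UA = 378·2.17/0.847 = 968.43 min.
Integrating: T(t) = T_ss + (T₀ − T_ss) e^(−t/τ).
T(1020) = 53.962 + (19.738)·0.34880 = 60.847 °C.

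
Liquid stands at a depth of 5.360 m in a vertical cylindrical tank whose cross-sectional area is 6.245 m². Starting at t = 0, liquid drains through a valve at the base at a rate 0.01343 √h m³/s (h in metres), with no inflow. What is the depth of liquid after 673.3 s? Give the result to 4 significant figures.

Volume balance on the tank: A dh/dt = −0.01343 √h.
This is separable: 2 d(√h)/dt = −0.01343/A, so √h = √h₀ − (0.01343/(2A)) t.
√h = √5.360 − 0.01343·673.3/(2·6.245) = 2.31517 − 0.723973 = 1.59119.
h = 1.59119² = 2.53190 m.

2.532 m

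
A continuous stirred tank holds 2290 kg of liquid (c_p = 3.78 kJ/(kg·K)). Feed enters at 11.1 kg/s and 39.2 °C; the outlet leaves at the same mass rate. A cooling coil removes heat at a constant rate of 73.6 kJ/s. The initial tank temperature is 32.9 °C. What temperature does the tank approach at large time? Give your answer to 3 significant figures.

M c_p dT/dt = ṁ c_p (T_in − T) − Q̇.
At steady state dT/dt = 0 ⇒ T_ss = T_in − Q̇/(ṁ c_p) = 39.2 − 73.6/(11.1·3.78) = 37.446 °C.

37.4 °C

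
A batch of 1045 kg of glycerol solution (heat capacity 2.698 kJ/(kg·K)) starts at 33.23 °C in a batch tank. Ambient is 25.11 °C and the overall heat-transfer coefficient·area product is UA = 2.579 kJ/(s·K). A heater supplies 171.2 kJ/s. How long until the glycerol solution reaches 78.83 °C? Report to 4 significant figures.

Lumped-capacitance energy balance: M c_p dT/dt = UA(T_amb − T) + Q̇.
τ = M c_p/UA = 1093.22 s; T_ss = T_amb + Q̇/UA = 25.11 + 171.2/2.579 = 91.4923 °C.
T(t) = T_ss + (T₀ − T_ss)e^(−t/τ); set T = 78.83:
t = −τ ln[(T − T_ss)/(T₀ − T_ss)] = −1093.22 · ln(0.217333) = 1668.61 s.

1669 s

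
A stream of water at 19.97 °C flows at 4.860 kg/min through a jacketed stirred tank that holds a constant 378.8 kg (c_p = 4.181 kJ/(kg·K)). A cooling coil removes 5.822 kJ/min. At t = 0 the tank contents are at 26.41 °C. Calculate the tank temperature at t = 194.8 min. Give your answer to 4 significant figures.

First-law balance (no shaft work): M c_p dT/dt = ṁ c_p (T_in − T) − 5.822.
Rearrange: dT/dt = (T_ss − T)/τ with τ = M/ṁ = 77.9424 min and T_ss = T_in − Q̇/(ṁ c_p) = 19.6835 °C.
Solution: T(t) = T_ss + (T₀ − T_ss) e^(−t/τ).
T(194.8) = 19.6835 + (6.72652)·e^(−194.8/77.9424) = 19.6835 + (6.72652)·0.0821440 = 20.2360 °C.

20.24 °C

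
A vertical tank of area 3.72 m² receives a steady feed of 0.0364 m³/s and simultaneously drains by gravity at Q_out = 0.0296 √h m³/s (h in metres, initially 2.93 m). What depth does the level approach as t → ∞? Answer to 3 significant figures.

1.51 m

Mass balance (ρ constant): A dh/dt = Q_in − 0.0296 √h. At steady state dh/dt = 0:
Q_in = 0.0296 √h_ss ⇒ √h_ss = 0.0364/0.0296 = 1.2297.
h_ss = 1.2297² = 1.5122 m. (Since h₀ = 2.93 m > h_ss, the level will fall toward this value.)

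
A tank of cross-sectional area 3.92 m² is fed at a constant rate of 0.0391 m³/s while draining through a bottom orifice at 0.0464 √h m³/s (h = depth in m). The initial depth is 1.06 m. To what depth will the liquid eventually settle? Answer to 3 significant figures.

0.710 m

A dh/dt = Q_in − 0.0464 √h. Steady state requires inflow = outflow:
Q_in = 0.0464 √h_ss ⇒ √h_ss = 0.0391/0.0464 = 0.84267.
h_ss = 0.84267² = 0.71010 m. (Since h₀ = 1.06 m > h_ss, the level will fall toward this value.)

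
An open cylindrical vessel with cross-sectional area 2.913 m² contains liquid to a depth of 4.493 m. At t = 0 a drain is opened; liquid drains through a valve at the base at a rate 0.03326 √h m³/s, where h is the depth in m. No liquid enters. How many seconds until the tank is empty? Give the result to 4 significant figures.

371.3 s

A dh/dt = −Q_out = −0.03326 √h.
∫ h^(−1/2) dh = −(0.03326/A) ∫ dt, giving 2√h = 2√h₀ − (0.03326/A) t.
Tank is empty when √h = 0: t_empty = 2A√h₀/0.03326.
t_empty = 2·2.913·√4.493/0.03326 = 5.82600·2.11967/0.03326 = 371.293 s.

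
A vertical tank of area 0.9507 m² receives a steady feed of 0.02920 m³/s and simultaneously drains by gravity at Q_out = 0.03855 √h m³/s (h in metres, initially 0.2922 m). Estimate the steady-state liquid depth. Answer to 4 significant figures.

A dh/dt = Q_in − 0.03855 √h. Steady state requires inflow = outflow:
Q_in = 0.03855 √h_ss ⇒ √h_ss = 0.02920/0.03855 = 0.757458.
h_ss = 0.757458² = 0.573742 m. (Since h₀ = 0.2922 m < h_ss, the level will rise toward this value.)

0.5737 m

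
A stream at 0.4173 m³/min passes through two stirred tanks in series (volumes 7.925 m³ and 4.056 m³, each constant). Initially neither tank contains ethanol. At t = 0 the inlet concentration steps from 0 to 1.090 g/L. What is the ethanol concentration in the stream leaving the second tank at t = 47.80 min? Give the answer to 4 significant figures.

Species balance on tank i: dCᵢ/dt = (Cᵢ₋₁ − Cᵢ)/τᵢ with τᵢ = Vᵢ/Q.
τ₁ = 7.925/0.4173 = 18.9911 min; τ₂ = 4.056/0.4173 = 9.71963 min.
Tank 1: C₁ = C_in(1 − e^(−t/τ₁)). Tank 2 (τ₁ ≠ τ₂): C₂ = C_in[1 − (τ₁ e^(−t/τ₁) − τ₂ e^(−t/τ₂))/(τ₁ − τ₂)].
At t = 47.80: e^(−t/τ₁) = 0.0807043, e^(−t/τ₂) = 0.00731459.
C₂ = 1.090·[1 − (18.9911·0.0807043 − 9.71963·0.00731459)/(9.27151)] = 1.090·0.842359 = 0.918171 g/L.

0.9182 g/L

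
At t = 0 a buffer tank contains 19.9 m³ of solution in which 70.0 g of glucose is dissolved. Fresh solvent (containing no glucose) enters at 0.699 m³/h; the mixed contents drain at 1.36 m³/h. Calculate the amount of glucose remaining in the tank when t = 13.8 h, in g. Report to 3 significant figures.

19.8 g

Let m(t) be the amount of glucose. Volume: V(t) = V₀ + (Q_in − Q_out) t = 19.9 − 0.66100 t; V(13.8) = 10.778 m³.
Species balance (pure solvent in): dm/dt = −Q_out · m/V(t).
dm/m = −Q_out dt/(V₀ − 0.66100 t); integrating gives ln(m/m₀) = −(Q_out/(Q_in−Q_out)) ln(V/V₀).
m = m₀ (V₀/V)^(Q_out/(Q_in−Q_out)) = 70.0 × (19.9/10.778)^(-2.0575) = 19.823 g.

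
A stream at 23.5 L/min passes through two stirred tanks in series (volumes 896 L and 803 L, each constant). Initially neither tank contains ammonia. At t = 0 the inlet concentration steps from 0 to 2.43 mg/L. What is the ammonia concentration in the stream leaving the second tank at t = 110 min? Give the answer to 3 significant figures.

Species balance on tank i: dCᵢ/dt = (Cᵢ₋₁ − Cᵢ)/τᵢ with τᵢ = Vᵢ/Q.
τ₁ = 896/23.5 = 38.128 min; τ₂ = 803/23.5 = 34.170 min.
Tank 1: C₁ = C_in(1 − e^(−t/τ₁)). Tank 2 (τ₁ ≠ τ₂): C₂ = C_in[1 − (τ₁ e^(−t/τ₁) − τ₂ e^(−t/τ₂))/(τ₁ − τ₂)].
At t = 110: e^(−t/τ₁) = 0.055852, e^(−t/τ₂) = 0.039988.
C₂ = 2.43·[1 − (38.128·0.055852 − 34.170·0.039988)/(3.9574)] = 2.43·0.80717 = 1.9614 mg/L.

1.96 mg/L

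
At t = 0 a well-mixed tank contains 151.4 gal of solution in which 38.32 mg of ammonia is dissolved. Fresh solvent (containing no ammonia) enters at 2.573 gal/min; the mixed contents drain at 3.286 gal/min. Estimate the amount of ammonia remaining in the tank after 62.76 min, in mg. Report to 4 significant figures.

Total volume: dV/dt = Q_in − Q_out = -0.713000 gal/min, so V(t) = 151.4 − 0.713000 t and V(62.76) = 106.652 gal.
Species balance (pure solvent in): dm/dt = −Q_out · m/V(t).
Separate: dm/m = −Q_out dt/V(t) ⇒ ln(m/m₀) = −(Q_out/(Q_in−Q_out)) ln(V/V₀).
m = m₀ (V₀/V)^(Q_out/(Q_in−Q_out)) = 38.32 × (151.4/106.652)^(-4.60870) = 7.62400 mg.

7.624 mg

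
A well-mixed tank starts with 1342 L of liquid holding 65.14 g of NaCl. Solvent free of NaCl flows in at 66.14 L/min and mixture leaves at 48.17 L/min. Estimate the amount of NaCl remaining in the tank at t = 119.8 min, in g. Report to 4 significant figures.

5.007 g

Total volume: dV/dt = Q_in − Q_out = 17.9700 L/min, so V(t) = 1342 + 17.9700 t and V(119.8) = 3494.81 L.
Solute balance: dm/dt = 0 − Q_out C = −Q_out m/V(t).
dm/m = −Q_out dt/(V₀ + 17.9700 t); integrating gives ln(m/m₀) = −(Q_out/(Q_in−Q_out)) ln(V/V₀).
m = m₀ (V₀/V)^(Q_out/(Q_in−Q_out)) = 65.14 × (1342/3494.81)^(2.68058) = 5.00737 g.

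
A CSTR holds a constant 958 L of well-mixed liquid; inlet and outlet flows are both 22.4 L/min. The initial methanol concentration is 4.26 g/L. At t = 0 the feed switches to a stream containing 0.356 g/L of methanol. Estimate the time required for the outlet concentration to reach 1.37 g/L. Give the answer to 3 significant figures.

Species balance: V dC/dt = Q(C_in − C) ⇒ τ = V/Q = 42.768 min.
C(t) = C_in + (C₀ − C_in) e^(−t/τ). Set C = 1.37 and solve for t:
e^(−t/τ) = (C − C_in)/(C₀ − C_in) = (1.37 − 0.356)/(4.26 − 0.356) = 0.25973
t = −τ ln(…) = 42.768 × 1.3481 = 57.655 min.

57.7 min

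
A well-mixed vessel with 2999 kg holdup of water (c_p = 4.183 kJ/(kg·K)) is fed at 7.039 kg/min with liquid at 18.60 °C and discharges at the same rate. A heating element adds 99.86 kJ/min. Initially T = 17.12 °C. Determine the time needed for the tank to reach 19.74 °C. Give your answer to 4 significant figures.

Energy balance: M c_p dT/dt = ṁ c_p (T_in − T) + 99.86.
τ = M/ṁ = 426.055 min; T_ss = T_in + Q̇/(ṁ c_p) = 21.9915 °C.
T(t) = T_ss + (T₀ − T_ss) e^(−t/τ). Set T = 19.74:
e^(−t/τ) = (19.74 − 21.9915)/(17.12 − 21.9915) = 0.462179
t = −426.055 · ln(0.462179) = 328.831 min.

328.8 min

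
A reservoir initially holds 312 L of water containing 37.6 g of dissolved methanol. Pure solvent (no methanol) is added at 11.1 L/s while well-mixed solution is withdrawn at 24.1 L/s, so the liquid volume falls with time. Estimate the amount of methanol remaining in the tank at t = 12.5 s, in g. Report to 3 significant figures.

9.61 g

Total volume: dV/dt = Q_in − Q_out = -13.000 L/s, so V(t) = 312 − 13.000 t and V(12.5) = 149.50 L.
Species balance (pure solvent in): dm/dt = −Q_out · m/V(t).
Separate: dm/m = −Q_out dt/V(t) ⇒ ln(m/m₀) = −(Q_out/(Q_in−Q_out)) ln(V/V₀).
m = m₀ (V₀/V)^(Q_out/(Q_in−Q_out)) = 37.6 × (312/149.50)^(-1.8538) = 9.6130 g.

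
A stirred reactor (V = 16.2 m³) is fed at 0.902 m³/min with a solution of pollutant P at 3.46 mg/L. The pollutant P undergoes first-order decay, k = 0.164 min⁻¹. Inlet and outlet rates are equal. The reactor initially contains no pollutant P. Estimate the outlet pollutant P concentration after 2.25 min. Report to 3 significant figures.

0.342 mg/L

Species balance: V dC/dt = Q C_in − Q C − k V C.
This is linear with rate a = Q/V + k = 0.21968 min⁻¹.
C_ss = Q C_in/(Q + kV) = 0.87696 mg/L; C(t) = C_ss + (C₀ − C_ss) e^(−a t).
C(2.25) = 0.87696 + (-0.87696)·e^(−0.21968·2.25) = 0.87696 + (-0.87696)·0.61001 = 0.34200 mg/L.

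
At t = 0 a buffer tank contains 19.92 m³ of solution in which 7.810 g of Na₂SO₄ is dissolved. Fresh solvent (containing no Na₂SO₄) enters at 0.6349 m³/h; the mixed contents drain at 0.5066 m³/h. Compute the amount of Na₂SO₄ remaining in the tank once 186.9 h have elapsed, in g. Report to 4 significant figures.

Let m(t) be the amount of Na₂SO₄. Volume: V(t) = V₀ + (Q_in − Q_out) t = 19.92 + 0.128300 t; V(186.9) = 43.8993 m³.
Solute balance: dm/dt = 0 − Q_out C = −Q_out m/V(t).
Separate: dm/m = −Q_out dt/V(t) ⇒ ln(m/m₀) = −(Q_out/(Q_in−Q_out)) ln(V/V₀).
m = m₀ (V₀/V)^(Q_out/(Q_in−Q_out)) = 7.810 × (19.92/43.8993)^(3.94856) = 0.344852 g.

0.3449 g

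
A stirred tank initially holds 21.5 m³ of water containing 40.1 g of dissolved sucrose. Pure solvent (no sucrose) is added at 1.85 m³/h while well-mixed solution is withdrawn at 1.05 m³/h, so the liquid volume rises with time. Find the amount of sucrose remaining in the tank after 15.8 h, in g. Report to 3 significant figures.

Let m(t) be the amount of sucrose. Volume: V(t) = V₀ + (Q_in − Q_out) t = 21.5 + 0.80000 t; V(15.8) = 34.140 m³.
Species balance (pure solvent in): dm/dt = −Q_out · m/V(t).
dm/m = −Q_out dt/(V₀ + 0.80000 t); integrating gives ln(m/m₀) = −(Q_out/(Q_in−Q_out)) ln(V/V₀).
m = m₀ (V₀/V)^(Q_out/(Q_in−Q_out)) = 40.1 × (21.5/34.140)^(1.3125) = 21.856 g.

21.9 g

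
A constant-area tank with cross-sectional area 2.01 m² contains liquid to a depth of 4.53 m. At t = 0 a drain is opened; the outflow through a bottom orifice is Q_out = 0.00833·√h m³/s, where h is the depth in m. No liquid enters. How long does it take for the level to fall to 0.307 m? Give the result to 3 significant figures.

A dh/dt = −Q_out = −0.00833 √h.
Separate and integrate: 2(√h − √h₀) = −(0.00833/A) t.
t = 2A(√h₀ − √h)/0.00833 = 2·2.01·(√4.53 − √0.307)/0.00833
  = 4.0200 × (2.1284 − 0.55408) / 0.00833 = 759.75 s.

760 s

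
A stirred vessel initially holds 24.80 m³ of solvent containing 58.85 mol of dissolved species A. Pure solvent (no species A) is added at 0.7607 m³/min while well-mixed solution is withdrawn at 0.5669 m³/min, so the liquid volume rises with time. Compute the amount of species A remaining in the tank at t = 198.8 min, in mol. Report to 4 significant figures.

Let m(t) be the amount of species A. Volume: V(t) = V₀ + (Q_in − Q_out) t = 24.80 + 0.193800 t; V(198.8) = 63.3274 m³.
No species A enters, so dm/dt = −Q_out · (m/V).
dm/m = −Q_out dt/(V₀ + 0.193800 t); integrating gives ln(m/m₀) = −(Q_out/(Q_in−Q_out)) ln(V/V₀).
m = m₀ (V₀/V)^(Q_out/(Q_in−Q_out)) = 58.85 × (24.80/63.3274)^(2.92518) = 3.79130 mol.

3.791 mol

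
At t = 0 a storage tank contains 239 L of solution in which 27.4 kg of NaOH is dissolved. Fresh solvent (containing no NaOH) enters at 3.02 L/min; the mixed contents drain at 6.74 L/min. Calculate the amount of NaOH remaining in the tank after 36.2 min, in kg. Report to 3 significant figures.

Total volume: dV/dt = Q_in − Q_out = -3.7200 L/min, so V(t) = 239 − 3.7200 t and V(36.2) = 104.34 L.
No NaOH enters, so dm/dt = −Q_out · (m/V).
Separate: dm/m = −Q_out dt/V(t) ⇒ ln(m/m₀) = −(Q_out/(Q_in−Q_out)) ln(V/V₀).
m = m₀ (V₀/V)^(Q_out/(Q_in−Q_out)) = 27.4 × (239/104.34)^(-1.8118) = 6.1032 kg.

6.10 kg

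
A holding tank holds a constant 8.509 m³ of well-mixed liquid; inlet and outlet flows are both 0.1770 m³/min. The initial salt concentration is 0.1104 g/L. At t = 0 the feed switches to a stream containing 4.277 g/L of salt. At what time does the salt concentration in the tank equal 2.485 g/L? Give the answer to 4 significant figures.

Species balance on the tank: V dC/dt = Q(C_in − C), so τ = V/Q = 48.0734 min.
C(t) = C_in + (C₀ − C_in) e^(−t/τ). Set C = 2.485 and solve for t:
e^(−t/τ) = (C − C_in)/(C₀ − C_in) = (2.485 − 4.277)/(0.1104 − 4.277) = 0.430087
t = −τ ln(…) = 48.0734 × 0.843768 = 40.5628 min.

40.56 min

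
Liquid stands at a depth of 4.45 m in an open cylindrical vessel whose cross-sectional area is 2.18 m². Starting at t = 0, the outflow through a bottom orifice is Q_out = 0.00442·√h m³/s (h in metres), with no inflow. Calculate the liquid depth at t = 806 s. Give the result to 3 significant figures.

With no inflow, A dh/dt = −0.00442 √h.
∫ h^(−1/2) dh = −(0.00442/A) ∫ dt, giving 2√h = 2√h₀ − (0.00442/A) t.
√h = √4.45 − 0.00442·806/(2·2.18) = 2.1095 − 0.81709 = 1.2924.
h = 1.2924² = 1.6703 m.

1.67 m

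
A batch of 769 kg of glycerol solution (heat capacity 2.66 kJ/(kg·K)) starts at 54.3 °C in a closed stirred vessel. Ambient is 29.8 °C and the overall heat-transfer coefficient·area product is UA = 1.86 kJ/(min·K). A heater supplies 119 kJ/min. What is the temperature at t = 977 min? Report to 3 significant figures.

Unsteady energy balance on the tank contents: M c_p dT/dt = −UA(T − T_amb) + Q̇.
dT/dt = (T_ss − T)/τ with T_ss = T_amb + Q̇/UA = 29.8 + 119/1.86 = 93.778 °C, τ = M c_p/UA = 769·2.66/1.86 = 1099.8 min.
Solution: T(t) = T_ss + (T₀ − T_ss) e^(−t/τ).
T(977) = 93.778 + (-39.478)·0.41132 = 77.540 °C.

77.5 °C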